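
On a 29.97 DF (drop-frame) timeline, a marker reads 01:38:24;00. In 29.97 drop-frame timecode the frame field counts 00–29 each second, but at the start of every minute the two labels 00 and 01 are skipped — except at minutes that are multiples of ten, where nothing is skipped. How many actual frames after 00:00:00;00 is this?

Complete 10-minute blocks: 9, each 17982 frames → 161838.
Remaining 8 whole minutes in the current block: 1800 + 7 × 1798 = 14386 frames.
Within the current minute: 24 × 30 + 0 − 2 = 718 (labels ;00/;01 skipped at this minute). Total = 161838 + 14386 + 718 = 176942.

176942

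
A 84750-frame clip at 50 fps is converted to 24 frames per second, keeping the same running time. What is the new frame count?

40680 frames

Target frames = source frames × (target rate / source rate) = 84750 × (24)/(50) = 84750 × 12/25 = 40680.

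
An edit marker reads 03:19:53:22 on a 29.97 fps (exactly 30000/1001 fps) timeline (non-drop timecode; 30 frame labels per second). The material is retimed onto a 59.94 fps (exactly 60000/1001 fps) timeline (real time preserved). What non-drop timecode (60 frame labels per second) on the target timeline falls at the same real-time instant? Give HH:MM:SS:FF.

Source frame index: (3×3600 + 19×60 + 53) × 30 + 22 = 359812.
Real time: 359812 / (30000/1001) = 90042953/7500 s.
Target frame: (90042953/7500) × (60000/1001) = 719624.
At 60 labels/s: frame 719624 → 03:19:53:44.

03:19:53:44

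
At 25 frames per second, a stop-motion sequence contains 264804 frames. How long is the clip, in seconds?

Running time = 264804 / (25) = 10592.16 s.

10592.16 seconds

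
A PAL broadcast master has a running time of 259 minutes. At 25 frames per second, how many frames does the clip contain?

259 min = 15540 s.
Frames = 15540 × 25 = 388500.

388500 frames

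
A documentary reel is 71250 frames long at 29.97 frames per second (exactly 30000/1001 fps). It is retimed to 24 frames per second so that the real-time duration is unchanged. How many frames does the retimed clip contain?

57057 frames

Target frames = source frames × (target rate / source rate) = 71250 × (24)/(30000/1001) = 71250 × 1001/1250 = 57057.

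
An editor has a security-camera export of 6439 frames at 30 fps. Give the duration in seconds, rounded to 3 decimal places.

Running time = 6439 × 1/30 = 6439/30 s ≈ 214.633 s.

214.633 seconds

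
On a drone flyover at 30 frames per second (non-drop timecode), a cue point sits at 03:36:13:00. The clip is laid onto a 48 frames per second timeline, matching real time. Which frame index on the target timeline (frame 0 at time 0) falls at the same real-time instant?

frame 622704

Source frame index: (3×3600 + 36×60 + 13) × 30 + 0 = 389190.
Real time: 389190 / (30) = 12973 s.
Target frame: (12973) × (48) = 622704.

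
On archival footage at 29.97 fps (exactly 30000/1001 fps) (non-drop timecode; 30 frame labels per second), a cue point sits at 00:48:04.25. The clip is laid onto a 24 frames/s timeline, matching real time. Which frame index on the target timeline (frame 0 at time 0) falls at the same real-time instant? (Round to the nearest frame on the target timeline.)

frame 69305

Source frame index: (0×3600 + 48×60 + 4) × 30 + 25 = 86545.
Real time: 86545 / (30000/1001) = 17326309/6000 s.
Target frame: (17326309/6000) × (24) = 17326309/250 ≈ 69305.236 → 69305.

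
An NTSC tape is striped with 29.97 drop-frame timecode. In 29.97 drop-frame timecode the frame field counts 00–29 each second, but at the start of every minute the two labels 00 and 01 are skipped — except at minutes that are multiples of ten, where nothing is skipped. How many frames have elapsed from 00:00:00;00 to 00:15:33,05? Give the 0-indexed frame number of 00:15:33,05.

As if non-drop at 30 labels/s: (0 × 3600 + 15 × 60 + 33) × 30 + 5 = 27995.
Minute boundaries passed: 15; those not divisible by 10: 15 − 1 = 14; dropped labels = 2 × 14 = 28.
Actual frame index = 27995 − 28 = 27967.

27967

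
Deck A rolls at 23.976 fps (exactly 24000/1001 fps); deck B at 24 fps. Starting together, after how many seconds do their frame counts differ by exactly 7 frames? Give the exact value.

7007/24 seconds

The gap grows by |24 − 24000/1001| = 24/1001 frames per second.
Time for a 7-frame gap: 7 ÷ (24/1001) = 7007/24 s.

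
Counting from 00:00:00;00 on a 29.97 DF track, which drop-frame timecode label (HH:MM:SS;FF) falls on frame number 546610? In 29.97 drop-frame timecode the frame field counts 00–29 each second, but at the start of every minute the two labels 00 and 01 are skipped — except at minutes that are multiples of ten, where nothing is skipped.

Ten DF minutes hold 17982 frames, so frame 546610 lies in block 30 (frames 539460–557441) with 7150 frames into that block.
The block's first minute is 1800 frames and the rest 1798 each; 7150 frames reaches minute 3, so 30 × 18 + 3 × 2 = 546 labels have been skipped so far.
Adding those back, label number 546610 + 546 = 547156 at 30 labels/s is 18238 s + 16 f = 5 h 3 min 58 s frame 16, i.e. 05:03:58;16.

05:03:58;16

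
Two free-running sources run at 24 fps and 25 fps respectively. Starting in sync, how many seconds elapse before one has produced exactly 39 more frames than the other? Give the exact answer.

The gap grows by |25 − 24| = 1 frame per second.
Time for a 39-frame gap: 39 ÷ (1) = 39 s.

39 seconds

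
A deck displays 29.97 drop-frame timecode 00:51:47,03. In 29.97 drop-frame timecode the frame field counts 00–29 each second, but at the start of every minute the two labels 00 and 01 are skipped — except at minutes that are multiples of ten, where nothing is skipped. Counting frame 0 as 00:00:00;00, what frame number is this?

93121

As if non-drop at 30 labels/s: (0 × 3600 + 51 × 60 + 47) × 30 + 3 = 93213.
Minute boundaries passed: 51; those not divisible by 10: 51 − 5 = 46; dropped labels = 2 × 46 = 92.
Actual frame index = 93213 − 92 = 93121.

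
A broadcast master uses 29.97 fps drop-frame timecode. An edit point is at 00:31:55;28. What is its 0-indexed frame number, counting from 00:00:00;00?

Complete 10-minute blocks: 3, each 17982 frames → 53946.
Remaining 1 whole minute in the current block: 1800 + 0 × 1798 = 1800 frames.
Within the current minute: 55 × 30 + 28 − 2 = 1676 (labels ;00/;01 skipped at this minute). Total = 53946 + 1800 + 1676 = 57422.

57422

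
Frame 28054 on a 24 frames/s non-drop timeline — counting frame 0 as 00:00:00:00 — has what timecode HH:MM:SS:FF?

28054 ÷ 24 = 1168 full seconds, remainder 22 frames.
1168 s = 0 h 19 min 28 s.
Timecode: 00:19:28:22.

00:19:28:22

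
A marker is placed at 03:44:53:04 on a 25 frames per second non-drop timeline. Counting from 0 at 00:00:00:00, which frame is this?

Total seconds to the label: (3 × 3600 + 44 × 60 + 53) = 13493.
Frame index = 13493 × 25 + 4 = 337329.

frame 337329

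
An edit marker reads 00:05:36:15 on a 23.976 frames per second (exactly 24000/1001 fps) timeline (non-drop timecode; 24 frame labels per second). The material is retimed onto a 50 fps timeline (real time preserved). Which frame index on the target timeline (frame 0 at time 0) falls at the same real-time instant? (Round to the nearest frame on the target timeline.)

frame 16848

Source frame index: (0×3600 + 5×60 + 36) × 24 + 15 = 8079.
Real time: 8079 / (24000/1001) = 2695693/8000 s.
Target frame: (2695693/8000) × (50) = 2695693/160 ≈ 16848.081 → 16848.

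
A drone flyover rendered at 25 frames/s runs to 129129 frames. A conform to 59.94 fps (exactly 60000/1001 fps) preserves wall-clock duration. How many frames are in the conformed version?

309600 frames

Target frames = source frames × (target rate / source rate) = 129129 × (60000/1001)/(25) = 129129 × 2400/1001 = 309600.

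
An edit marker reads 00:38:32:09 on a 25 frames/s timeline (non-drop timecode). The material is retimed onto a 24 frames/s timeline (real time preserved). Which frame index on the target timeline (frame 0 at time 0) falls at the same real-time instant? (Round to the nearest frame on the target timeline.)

Source frame index: (0×3600 + 38×60 + 32) × 25 + 9 = 57809.
Real time: 57809 / (25) = 57809/25 s.
Target frame: (57809/25) × (24) = 1387416/25 ≈ 55496.640 → 55497.

frame 55497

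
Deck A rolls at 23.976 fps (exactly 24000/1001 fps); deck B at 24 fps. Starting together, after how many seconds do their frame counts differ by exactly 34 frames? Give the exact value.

The gap grows by |24 − 24000/1001| = 24/1001 frames per second.
Time for a 34-frame gap: 34 ÷ (24/1001) = 17017/12 s.

17017/12 seconds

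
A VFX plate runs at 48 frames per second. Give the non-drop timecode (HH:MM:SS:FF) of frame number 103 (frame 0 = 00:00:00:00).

103 ÷ 48 = 2 full seconds, remainder 7 frames.
2 s = 0 h 0 min 2 s.
Timecode: 00:00:02:07.

00:00:02:07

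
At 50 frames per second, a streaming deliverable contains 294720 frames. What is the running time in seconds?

Running time = 294720 / (50) = 5894.4 s.

5894.4 seconds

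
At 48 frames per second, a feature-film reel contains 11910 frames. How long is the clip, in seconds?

248.125 seconds

Running time = 11910 / (48) = 248.125 s.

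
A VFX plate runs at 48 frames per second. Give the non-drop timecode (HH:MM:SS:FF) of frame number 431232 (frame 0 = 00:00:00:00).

02:29:44:00

431232 ÷ 48 = 8984 full seconds, remainder 0 frames.
8984 s = 2 h 29 min 44 s.
Timecode: 02:29:44:00.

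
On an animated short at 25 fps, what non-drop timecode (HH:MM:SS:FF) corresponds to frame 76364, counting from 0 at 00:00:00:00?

76364 ÷ 25 = 3054 full seconds, remainder 14 frames.
3054 s = 0 h 50 min 54 s.
Timecode: 00:50:54:14.

00:50:54:14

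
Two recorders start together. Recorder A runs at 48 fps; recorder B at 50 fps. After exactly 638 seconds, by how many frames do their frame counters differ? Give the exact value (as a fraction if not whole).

1276 frames

A emits 48 × 638 = 30624 frames; B emits 50 × 638 = 31900.
Difference = 1276 frames; B is ahead of A.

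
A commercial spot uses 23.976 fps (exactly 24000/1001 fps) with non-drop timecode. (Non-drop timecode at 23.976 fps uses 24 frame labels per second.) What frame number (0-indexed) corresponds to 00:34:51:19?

frame 50203

Total seconds to the label: (0 × 3600 + 34 × 60 + 51) = 2091.
Frame index = 2091 × 24 + 19 = 50203.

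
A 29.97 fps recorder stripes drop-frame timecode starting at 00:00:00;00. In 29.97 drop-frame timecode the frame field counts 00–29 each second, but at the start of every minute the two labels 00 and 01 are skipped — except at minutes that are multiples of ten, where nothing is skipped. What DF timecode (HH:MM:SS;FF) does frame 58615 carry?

Each 10-minute DF block holds 10 × 60 × 30 − 9 × 2 = 17982 frames. 58615 ÷ 17982 → 3 full blocks, remainder 4669.
Within the partial block the first minute is 1800 frames and each further minute 1798, so 2 further minute boundaries passed. Total skipped labels = 18 × 3 + 2 × 2 = 58.
Non-drop label index = 58615 + 58 = 58673; at 30 labels/s that is 00:32:35:23, i.e. DF 00:32:35;23.

00:32:35;23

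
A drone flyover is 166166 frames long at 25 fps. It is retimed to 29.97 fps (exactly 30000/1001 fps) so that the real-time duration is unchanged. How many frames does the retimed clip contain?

Target frames = source frames × (target rate / source rate) = 166166 × (30000/1001)/(25) = 166166 × 1200/1001 = 199200.

199200 frames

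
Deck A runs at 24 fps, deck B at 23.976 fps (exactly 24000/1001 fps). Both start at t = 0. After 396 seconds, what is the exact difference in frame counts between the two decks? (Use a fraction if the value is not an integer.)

A emits 24 × 396 = 9504 frames; B emits 24000/1001 × 396 = 864000/91.
Difference = 864/91 frames (≈ 9.4945); B is behind A.

864/91 frames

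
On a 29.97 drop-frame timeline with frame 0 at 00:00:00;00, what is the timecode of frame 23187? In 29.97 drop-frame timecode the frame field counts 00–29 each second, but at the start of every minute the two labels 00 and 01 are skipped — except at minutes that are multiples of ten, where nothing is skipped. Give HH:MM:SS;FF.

Ten DF minutes hold 17982 frames, so frame 23187 lies in block 1 (frames 17982–35963) with 5205 frames into that block.
The block's first minute is 1800 frames and the rest 1798 each; 5205 frames reaches minute 2, so 1 × 18 + 2 × 2 = 22 labels have been skipped so far.
Adding those back, label number 23187 + 22 = 23209 at 30 labels/s is 773 s + 19 f = 0 h 12 min 53 s frame 19, i.e. 00:12:53;19.

00:12:53;19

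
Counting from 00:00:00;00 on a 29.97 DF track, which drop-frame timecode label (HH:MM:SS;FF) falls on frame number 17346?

00:09:38;24

Ten DF minutes hold 17982 frames, so frame 17346 lies in block 0 (frames 0–17981) with 17346 frames into that block.
The block's first minute is 1800 frames and the rest 1798 each; 17346 frames reaches minute 9, so 0 × 18 + 9 × 2 = 18 labels have been skipped so far.
Adding those back, label number 17346 + 18 = 17364 at 30 labels/s is 578 s + 24 f = 0 h 9 min 38 s frame 24, i.e. 00:09:38;24.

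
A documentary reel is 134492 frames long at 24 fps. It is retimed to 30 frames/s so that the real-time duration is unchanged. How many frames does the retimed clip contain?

168115 frames

Target frames = source frames × (target rate / source rate) = 134492 × (30)/(24) = 134492 × 5/4 = 168115.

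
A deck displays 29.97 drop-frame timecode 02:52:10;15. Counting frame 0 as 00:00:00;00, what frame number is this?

Complete 10-minute blocks: 17, each 17982 frames → 305694.
Remaining 2 whole minutes in the current block: 1800 + 1 × 1798 = 3598 frames.
Within the current minute: 10 × 30 + 15 − 2 = 313 (labels ;00/;01 skipped at this minute). Total = 305694 + 3598 + 313 = 309605.

309605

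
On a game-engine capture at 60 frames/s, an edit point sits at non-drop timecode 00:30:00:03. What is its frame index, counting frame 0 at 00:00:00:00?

Total seconds to the label: (0 × 3600 + 30 × 60 + 0) = 1800.
Frame index = 1800 × 60 + 3 = 108003.

108003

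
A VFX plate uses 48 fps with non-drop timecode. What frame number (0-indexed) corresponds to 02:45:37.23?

Total seconds to the label: (2 × 3600 + 45 × 60 + 37) = 9937.
Frame index = 9937 × 48 + 23 = 476999.

frame 476999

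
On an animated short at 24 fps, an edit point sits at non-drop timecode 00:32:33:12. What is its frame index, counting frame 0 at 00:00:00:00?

46884

Total seconds to the label: (0 × 3600 + 32 × 60 + 33) = 1953.
Frame index = 1953 × 24 + 12 = 46884.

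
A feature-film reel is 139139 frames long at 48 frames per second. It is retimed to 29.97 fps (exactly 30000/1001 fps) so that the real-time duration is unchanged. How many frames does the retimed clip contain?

Target frames = source frames × (target rate / source rate) = 139139 × (30000/1001)/(48) = 139139 × 625/1001 = 86875.

86875 frames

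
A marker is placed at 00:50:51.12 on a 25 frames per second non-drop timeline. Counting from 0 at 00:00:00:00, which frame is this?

frame 76287

Total seconds to the label: (0 × 3600 + 50 × 60 + 51) = 3051.
Frame index = 3051 × 25 + 12 = 76287.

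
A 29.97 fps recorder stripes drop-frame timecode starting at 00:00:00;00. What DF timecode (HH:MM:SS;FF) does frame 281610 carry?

Ten DF minutes hold 17982 frames, so frame 281610 lies in block 15 (frames 269730–287711) with 11880 frames into that block.
The block's first minute is 1800 frames and the rest 1798 each; 11880 frames reaches minute 6, so 15 × 18 + 6 × 2 = 282 labels have been skipped so far.
Adding those back, label number 281610 + 282 = 281892 at 30 labels/s is 9396 s + 12 f = 2 h 36 min 36 s frame 12, i.e. 02:36:36;12.

02:36:36;12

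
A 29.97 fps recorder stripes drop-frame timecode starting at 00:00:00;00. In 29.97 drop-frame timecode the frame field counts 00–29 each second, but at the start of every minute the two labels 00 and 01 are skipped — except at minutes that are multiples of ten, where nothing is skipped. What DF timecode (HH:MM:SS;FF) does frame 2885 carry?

00:01:36;07

Each 10-minute DF block holds 10 × 60 × 30 − 9 × 2 = 17982 frames. 2885 ÷ 17982 → 0 full blocks, remainder 2885.
Within the partial block the first minute is 1800 frames and each further minute 1798, so 1 further minute boundary passed. Total skipped labels = 18 × 0 + 2 × 1 = 2.
Non-drop label index = 2885 + 2 = 2887; at 30 labels/s that is 00:01:36:07, i.e. DF 00:01:36;07.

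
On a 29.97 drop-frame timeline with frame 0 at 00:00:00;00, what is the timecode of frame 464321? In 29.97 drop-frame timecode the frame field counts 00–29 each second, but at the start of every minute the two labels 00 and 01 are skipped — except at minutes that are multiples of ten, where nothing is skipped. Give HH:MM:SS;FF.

Ten DF minutes hold 17982 frames, so frame 464321 lies in block 25 (frames 449550–467531) with 14771 frames into that block.
The block's first minute is 1800 frames and the rest 1798 each; 14771 frames reaches minute 8, so 25 × 18 + 8 × 2 = 466 labels have been skipped so far.
Adding those back, label number 464321 + 466 = 464787 at 30 labels/s is 15492 s + 27 f = 4 h 18 min 12 s frame 27, i.e. 04:18:12;27.

04:18:12;27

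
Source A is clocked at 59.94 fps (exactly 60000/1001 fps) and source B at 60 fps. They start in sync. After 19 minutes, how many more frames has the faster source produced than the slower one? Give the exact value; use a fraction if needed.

19 min = 1140 s.
A emits 60000/1001 × 1140 = 68400000/1001 frames; B emits 60 × 1140 = 68400.
Difference = 68400/1001 frames (≈ 68.3317); B is ahead of A.

68400/1001 frames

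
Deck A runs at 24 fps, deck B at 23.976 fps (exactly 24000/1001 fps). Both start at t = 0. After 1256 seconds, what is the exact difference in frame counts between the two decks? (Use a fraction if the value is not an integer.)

A emits 24 × 1256 = 30144 frames; B emits 24000/1001 × 1256 = 30144000/1001.
Difference = 30144/1001 frames (≈ 30.1139); B is behind A.

30144/1001 frames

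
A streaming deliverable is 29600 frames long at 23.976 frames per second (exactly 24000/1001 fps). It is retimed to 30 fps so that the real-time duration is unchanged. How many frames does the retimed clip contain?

37037 frames

Target frames = source frames × (target rate / source rate) = 29600 × (30)/(24000/1001) = 29600 × 1001/800 = 37037.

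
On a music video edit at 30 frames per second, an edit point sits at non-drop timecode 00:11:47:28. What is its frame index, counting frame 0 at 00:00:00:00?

21238

Total seconds to the label: (0 × 3600 + 11 × 60 + 47) = 707.
Frame index = 707 × 30 + 28 = 21238.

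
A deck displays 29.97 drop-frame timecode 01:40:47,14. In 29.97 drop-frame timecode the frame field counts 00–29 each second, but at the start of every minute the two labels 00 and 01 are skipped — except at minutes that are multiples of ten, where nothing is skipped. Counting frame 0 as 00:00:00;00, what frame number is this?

181244

As if non-drop at 30 labels/s: (1 × 3600 + 40 × 60 + 47) × 30 + 14 = 181424.
Minute boundaries passed: 100; those not divisible by 10: 100 − 10 = 90; dropped labels = 2 × 90 = 180.
Actual frame index = 181424 − 180 = 181244.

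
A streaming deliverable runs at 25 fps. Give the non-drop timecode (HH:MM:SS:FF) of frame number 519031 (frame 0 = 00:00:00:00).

05:46:01:06

519031 ÷ 25 = 20761 full seconds, remainder 6 frames.
20761 s = 5 h 46 min 1 s.
Timecode: 05:46:01:06.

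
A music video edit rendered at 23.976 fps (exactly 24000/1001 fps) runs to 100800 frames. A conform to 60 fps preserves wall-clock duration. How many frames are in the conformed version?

Target frames = source frames × (target rate / source rate) = 100800 × (60)/(24000/1001) = 100800 × 1001/400 = 252252.

252252 frames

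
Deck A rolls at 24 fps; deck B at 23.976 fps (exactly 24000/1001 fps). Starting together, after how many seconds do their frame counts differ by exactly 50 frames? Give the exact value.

25025/12 seconds

The gap grows by |24000/1001 − 24| = 24/1001 frames per second.
Time for a 50-frame gap: 50 ÷ (24/1001) = 25025/12 s.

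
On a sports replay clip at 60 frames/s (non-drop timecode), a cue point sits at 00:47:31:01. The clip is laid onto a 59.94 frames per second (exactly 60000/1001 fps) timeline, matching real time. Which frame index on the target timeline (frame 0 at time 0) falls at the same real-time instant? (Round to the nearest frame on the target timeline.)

Source frame index: (0×3600 + 47×60 + 31) × 60 + 1 = 171061.
Real time: 171061 / (60) = 171061/60 s.
Target frame: (171061/60) × (60000/1001) = 15551000/91 ≈ 170890.110 → 170890.

frame 170890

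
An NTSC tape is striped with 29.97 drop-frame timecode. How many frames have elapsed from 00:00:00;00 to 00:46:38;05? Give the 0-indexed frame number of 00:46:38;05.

83861

Complete 10-minute blocks: 4, each 17982 frames → 71928.
Remaining 6 whole minutes in the current block: 1800 + 5 × 1798 = 10790 frames.
Within the current minute: 38 × 30 + 5 − 2 = 1143 (labels ;00/;01 skipped at this minute). Total = 71928 + 10790 + 1143 = 83861.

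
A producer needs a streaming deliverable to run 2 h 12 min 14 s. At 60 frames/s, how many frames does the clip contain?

476040 frames

2 h 12 min 14 s = 7934 s.
Frames = 7934 × 60 = 476040.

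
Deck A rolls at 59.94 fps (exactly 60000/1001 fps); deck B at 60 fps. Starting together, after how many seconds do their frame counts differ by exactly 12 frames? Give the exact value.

The gap grows by |60 − 60000/1001| = 60/1001 frames per second.
Time for a 12-frame gap: 12 ÷ (60/1001) = 200.2 s.

200.2 seconds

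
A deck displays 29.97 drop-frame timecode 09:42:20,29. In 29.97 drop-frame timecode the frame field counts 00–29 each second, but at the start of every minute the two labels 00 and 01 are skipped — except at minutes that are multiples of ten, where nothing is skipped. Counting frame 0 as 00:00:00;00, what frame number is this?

Complete 10-minute blocks: 58, each 17982 frames → 1042956.
Remaining 2 whole minutes in the current block: 1800 + 1 × 1798 = 3598 frames.
Within the current minute: 20 × 30 + 29 − 2 = 627 (labels ;00/;01 skipped at this minute). Total = 1042956 + 3598 + 627 = 1047181.

1047181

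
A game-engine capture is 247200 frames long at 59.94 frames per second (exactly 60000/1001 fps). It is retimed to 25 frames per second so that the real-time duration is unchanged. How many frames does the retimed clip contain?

Target frames = source frames × (target rate / source rate) = 247200 × (25)/(60000/1001) = 247200 × 1001/2400 = 103103.

103103 frames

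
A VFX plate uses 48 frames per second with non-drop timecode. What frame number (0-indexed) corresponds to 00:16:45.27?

Total seconds to the label: (0 × 3600 + 16 × 60 + 45) = 1005.
Frame index = 1005 × 48 + 27 = 48267.

48267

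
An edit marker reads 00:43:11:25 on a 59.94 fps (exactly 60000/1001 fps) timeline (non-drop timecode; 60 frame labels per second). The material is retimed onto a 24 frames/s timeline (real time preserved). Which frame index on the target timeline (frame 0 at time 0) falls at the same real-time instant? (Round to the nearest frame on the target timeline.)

Source frame index: (0×3600 + 43×60 + 11) × 60 + 25 = 155485.
Real time: 155485 / (60000/1001) = 31128097/12000 s.
Target frame: (31128097/12000) × (24) = 31128097/500 ≈ 62256.194 → 62256.

frame 62256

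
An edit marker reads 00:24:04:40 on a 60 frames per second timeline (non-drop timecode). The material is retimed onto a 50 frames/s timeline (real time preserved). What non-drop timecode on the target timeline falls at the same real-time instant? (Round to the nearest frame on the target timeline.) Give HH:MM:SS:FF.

00:24:04:33

Source frame index: (0×3600 + 24×60 + 4) × 60 + 40 = 86680.
Real time: 86680 / (60) = 4334/3 s.
Target frame: (4334/3) × (50) = 216700/3 ≈ 72233.333 → 72233.
At 50 labels/s: frame 72233 → 00:24:04:33.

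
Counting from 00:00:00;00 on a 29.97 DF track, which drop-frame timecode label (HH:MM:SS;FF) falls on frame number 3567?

Each 10-minute DF block holds 10 × 60 × 30 − 9 × 2 = 17982 frames. 3567 ÷ 17982 → 0 full blocks, remainder 3567.
Within the partial block the first minute is 1800 frames and each further minute 1798, so 1 further minute boundary passed. Total skipped labels = 18 × 0 + 2 × 1 = 2.
Non-drop label index = 3567 + 2 = 3569; at 30 labels/s that is 00:01:58:29, i.e. DF 00:01:58;29.

00:01:58;29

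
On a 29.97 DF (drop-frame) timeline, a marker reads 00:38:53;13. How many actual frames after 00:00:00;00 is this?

Complete 10-minute blocks: 3, each 17982 frames → 53946.
Remaining 8 whole minutes in the current block: 1800 + 7 × 1798 = 14386 frames.
Within the current minute: 53 × 30 + 13 − 2 = 1601 (labels ;00/;01 skipped at this minute). Total = 53946 + 14386 + 1601 = 69933.

69933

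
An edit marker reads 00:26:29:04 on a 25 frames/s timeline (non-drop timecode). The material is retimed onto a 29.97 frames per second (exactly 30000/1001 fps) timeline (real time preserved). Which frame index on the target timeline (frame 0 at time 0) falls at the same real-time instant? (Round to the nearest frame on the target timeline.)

frame 47627

Source frame index: (0×3600 + 26×60 + 29) × 25 + 4 = 39729.
Real time: 39729 / (25) = 39729/25 s.
Target frame: (39729/25) × (30000/1001) = 47674800/1001 ≈ 47627.173 → 47627.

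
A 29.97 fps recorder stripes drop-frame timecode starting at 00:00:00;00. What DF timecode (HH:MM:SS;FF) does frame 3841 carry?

00:02:08;05

Ten DF minutes hold 17982 frames, so frame 3841 lies in block 0 (frames 0–17981) with 3841 frames into that block.
The block's first minute is 1800 frames and the rest 1798 each; 3841 frames reaches minute 2, so 0 × 18 + 2 × 2 = 4 labels have been skipped so far.
Adding those back, label number 3841 + 4 = 3845 at 30 labels/s is 128 s + 5 f = 0 h 2 min 8 s frame 5, i.e. 00:02:08;05.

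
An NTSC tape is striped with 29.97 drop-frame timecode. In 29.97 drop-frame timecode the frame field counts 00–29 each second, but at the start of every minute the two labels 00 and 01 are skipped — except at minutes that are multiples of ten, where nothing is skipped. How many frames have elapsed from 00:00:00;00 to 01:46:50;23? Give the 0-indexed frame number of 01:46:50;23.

192131

As if non-drop at 30 labels/s: (1 × 3600 + 46 × 60 + 50) × 30 + 23 = 192323.
Minute boundaries passed: 106; those not divisible by 10: 106 − 10 = 96; dropped labels = 2 × 96 = 192.
Actual frame index = 192323 − 192 = 192131.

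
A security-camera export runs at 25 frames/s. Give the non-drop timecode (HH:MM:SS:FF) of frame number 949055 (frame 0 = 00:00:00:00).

949055 ÷ 25 = 37962 full seconds, remainder 5 frames.
37962 s = 10 h 32 min 42 s.
Timecode: 10:32:42:05.

10:32:42:05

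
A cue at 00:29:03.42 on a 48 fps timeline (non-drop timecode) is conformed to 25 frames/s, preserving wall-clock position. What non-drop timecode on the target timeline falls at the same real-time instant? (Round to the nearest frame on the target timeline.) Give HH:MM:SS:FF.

00:29:03:22

Source frame index: (0×3600 + 29×60 + 3) × 48 + 42 = 83706.
Real time: 83706 / (48) = 13951/8 s.
Target frame: (13951/8) × (25) = 348775/8 ≈ 43596.875 → 43597.
At 25 labels/s: frame 43597 → 00:29:03:22.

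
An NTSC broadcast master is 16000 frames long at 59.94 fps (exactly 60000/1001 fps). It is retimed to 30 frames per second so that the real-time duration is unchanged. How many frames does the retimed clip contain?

8008 frames

Target frames = source frames × (target rate / source rate) = 16000 × (30)/(60000/1001) = 16000 × 1001/2000 = 8008.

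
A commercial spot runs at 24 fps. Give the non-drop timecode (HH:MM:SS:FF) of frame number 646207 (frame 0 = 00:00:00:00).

646207 ÷ 24 = 26925 full seconds, remainder 7 frames.
26925 s = 7 h 28 min 45 s.
Timecode: 07:28:45:07.

07:28:45:07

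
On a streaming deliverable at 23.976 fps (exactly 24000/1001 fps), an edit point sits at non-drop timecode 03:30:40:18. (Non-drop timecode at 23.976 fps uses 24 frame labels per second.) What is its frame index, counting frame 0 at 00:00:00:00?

303378

Total seconds to the label: (3 × 3600 + 30 × 60 + 40) = 12640.
Frame index = 12640 × 24 + 18 = 303378.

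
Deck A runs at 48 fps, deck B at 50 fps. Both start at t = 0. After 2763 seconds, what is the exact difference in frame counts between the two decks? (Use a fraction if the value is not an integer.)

A emits 48 × 2763 = 132624 frames; B emits 50 × 2763 = 138150.
Difference = 5526 frames; B is ahead of A.

5526 frames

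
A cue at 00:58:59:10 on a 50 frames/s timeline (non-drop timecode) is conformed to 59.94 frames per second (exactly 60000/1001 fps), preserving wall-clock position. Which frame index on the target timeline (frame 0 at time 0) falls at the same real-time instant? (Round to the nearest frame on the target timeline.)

Source frame index: (0×3600 + 58×60 + 59) × 50 + 10 = 176960.
Real time: 176960 / (50) = 17696/5 s.
Target frame: (17696/5) × (60000/1001) = 30336000/143 ≈ 212139.860 → 212140.

frame 212140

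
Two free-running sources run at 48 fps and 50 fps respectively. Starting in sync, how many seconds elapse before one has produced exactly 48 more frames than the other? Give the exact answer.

The gap grows by |50 − 48| = 2 frames per second.
Time for a 48-frame gap: 48 ÷ (2) = 24 s.

24 seconds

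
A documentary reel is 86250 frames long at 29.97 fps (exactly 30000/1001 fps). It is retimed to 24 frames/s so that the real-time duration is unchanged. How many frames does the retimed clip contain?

Target frames = source frames × (target rate / source rate) = 86250 × (24)/(30000/1001) = 86250 × 1001/1250 = 69069.

69069 frames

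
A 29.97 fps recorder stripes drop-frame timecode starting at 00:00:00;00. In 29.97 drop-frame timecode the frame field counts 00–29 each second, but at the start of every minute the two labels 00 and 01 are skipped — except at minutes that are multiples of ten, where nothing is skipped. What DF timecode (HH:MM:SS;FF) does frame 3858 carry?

00:02:08;22

Ten DF minutes hold 17982 frames, so frame 3858 lies in block 0 (frames 0–17981) with 3858 frames into that block.
The block's first minute is 1800 frames and the rest 1798 each; 3858 frames reaches minute 2, so 0 × 18 + 2 × 2 = 4 labels have been skipped so far.
Adding those back, label number 3858 + 4 = 3862 at 30 labels/s is 128 s + 22 f = 0 h 2 min 8 s frame 22, i.e. 00:02:08;22.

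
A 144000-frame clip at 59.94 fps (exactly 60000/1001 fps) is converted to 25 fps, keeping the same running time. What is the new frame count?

Target frames = source frames × (target rate / source rate) = 144000 × (25)/(60000/1001) = 144000 × 1001/2400 = 60060.

60060 frames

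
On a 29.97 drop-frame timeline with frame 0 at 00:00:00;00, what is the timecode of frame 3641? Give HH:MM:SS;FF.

00:02:01;15

Each 10-minute DF block holds 10 × 60 × 30 − 9 × 2 = 17982 frames. 3641 ÷ 17982 → 0 full blocks, remainder 3641.
Within the partial block the first minute is 1800 frames and each further minute 1798, so 2 further minute boundaries passed. Total skipped labels = 18 × 0 + 2 × 2 = 4.
Non-drop label index = 3641 + 4 = 3645; at 30 labels/s that is 00:02:01:15, i.e. DF 00:02:01;15.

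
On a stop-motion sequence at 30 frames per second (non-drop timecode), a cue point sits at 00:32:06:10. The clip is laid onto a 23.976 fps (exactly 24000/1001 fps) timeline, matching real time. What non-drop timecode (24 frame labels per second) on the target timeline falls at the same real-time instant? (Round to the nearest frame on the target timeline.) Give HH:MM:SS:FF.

00:32:04:10

Source frame index: (0×3600 + 32×60 + 6) × 30 + 10 = 57790.
Real time: 57790 / (30) = 5779/3 s.
Target frame: (5779/3) × (24000/1001) = 46232000/1001 ≈ 46185.814 → 46186.
At 24 labels/s: frame 46186 → 00:32:04:10.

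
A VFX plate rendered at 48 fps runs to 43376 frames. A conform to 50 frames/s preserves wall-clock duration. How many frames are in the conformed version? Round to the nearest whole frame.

Frames at target rate = 43376 × (50) / (48) = 135550/3 ≈ 45183.333.
Nearest whole frame: 45183.

45183 frames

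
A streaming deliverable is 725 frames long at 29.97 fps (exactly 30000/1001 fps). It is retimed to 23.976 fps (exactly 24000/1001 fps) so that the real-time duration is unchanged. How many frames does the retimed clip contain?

Target frames = source frames × (target rate / source rate) = 725 × (24000/1001)/(30000/1001) = 725 × 4/5 = 580.

580 frames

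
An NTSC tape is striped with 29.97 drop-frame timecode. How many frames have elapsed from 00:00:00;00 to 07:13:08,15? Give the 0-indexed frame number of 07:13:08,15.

778875

Complete 10-minute blocks: 43, each 17982 frames → 773226.
Remaining 3 whole minutes in the current block: 1800 + 2 × 1798 = 5396 frames.
Within the current minute: 8 × 30 + 15 − 2 = 253 (labels ;00/;01 skipped at this minute). Total = 773226 + 5396 + 253 = 778875.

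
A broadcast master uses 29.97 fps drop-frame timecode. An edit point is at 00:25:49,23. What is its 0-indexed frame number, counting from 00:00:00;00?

Complete 10-minute blocks: 2, each 17982 frames → 35964.
Remaining 5 whole minutes in the current block: 1800 + 4 × 1798 = 8992 frames.
Within the current minute: 49 × 30 + 23 − 2 = 1491 (labels ;00/;01 skipped at this minute). Total = 35964 + 8992 + 1491 = 46447.

46447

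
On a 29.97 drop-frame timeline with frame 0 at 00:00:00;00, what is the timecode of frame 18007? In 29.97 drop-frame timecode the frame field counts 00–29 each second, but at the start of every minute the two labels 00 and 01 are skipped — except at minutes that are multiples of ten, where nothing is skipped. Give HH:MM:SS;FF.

Each 10-minute DF block holds 10 × 60 × 30 − 9 × 2 = 17982 frames. 18007 ÷ 17982 → 1 full block, remainder 25.
Within the partial block the first minute is 1800 frames and each further minute 1798, so 0 further minute boundaries passed. Total skipped labels = 18 × 1 + 2 × 0 = 18.
Non-drop label index = 18007 + 18 = 18025; at 30 labels/s that is 00:10:00:25, i.e. DF 00:10:00;25.

00:10:00;25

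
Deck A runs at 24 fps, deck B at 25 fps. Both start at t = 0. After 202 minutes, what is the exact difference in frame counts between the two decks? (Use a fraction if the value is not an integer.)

12120 frames

202 min = 12120 s.
A emits 24 × 12120 = 290880 frames; B emits 25 × 12120 = 303000.
Difference = 12120 frames; B is ahead of A.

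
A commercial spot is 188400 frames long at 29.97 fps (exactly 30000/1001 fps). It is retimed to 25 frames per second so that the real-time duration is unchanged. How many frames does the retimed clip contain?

Target frames = source frames × (target rate / source rate) = 188400 × (25)/(30000/1001) = 188400 × 1001/1200 = 157157.

157157 frames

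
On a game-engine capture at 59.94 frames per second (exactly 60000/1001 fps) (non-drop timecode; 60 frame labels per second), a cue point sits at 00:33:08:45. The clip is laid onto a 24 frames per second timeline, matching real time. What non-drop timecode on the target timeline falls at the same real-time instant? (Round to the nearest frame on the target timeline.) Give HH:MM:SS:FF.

00:33:10:18

Source frame index: (0×3600 + 33×60 + 8) × 60 + 45 = 119325.
Real time: 119325 / (60000/1001) = 1592591/800 s.
Target frame: (1592591/800) × (24) = 4777773/100 ≈ 47777.730 → 47778.
At 24 labels/s: frame 47778 → 00:33:10:18.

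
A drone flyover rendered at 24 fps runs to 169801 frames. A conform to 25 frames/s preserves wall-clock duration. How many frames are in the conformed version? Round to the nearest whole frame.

Frames at target rate = 169801 × (25) / (24) = 4245025/24 ≈ 176876.042.
Nearest whole frame: 176876.

176876 frames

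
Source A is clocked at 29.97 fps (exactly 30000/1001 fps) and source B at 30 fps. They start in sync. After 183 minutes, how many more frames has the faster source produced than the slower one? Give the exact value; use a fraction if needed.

183 min = 10980 s.
A emits 30000/1001 × 10980 = 329400000/1001 frames; B emits 30 × 10980 = 329400.
Difference = 329400/1001 frames (≈ 329.0709); B is ahead of A.

329400/1001 frames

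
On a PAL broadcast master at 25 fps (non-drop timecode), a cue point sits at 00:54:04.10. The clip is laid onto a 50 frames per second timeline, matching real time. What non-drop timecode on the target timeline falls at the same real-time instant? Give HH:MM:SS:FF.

00:54:04:20

Source frame index: (0×3600 + 54×60 + 4) × 25 + 10 = 81110.
Real time: 81110 / (25) = 16222/5 s.
Target frame: (16222/5) × (50) = 162220.
At 50 labels/s: frame 162220 → 00:54:04:20.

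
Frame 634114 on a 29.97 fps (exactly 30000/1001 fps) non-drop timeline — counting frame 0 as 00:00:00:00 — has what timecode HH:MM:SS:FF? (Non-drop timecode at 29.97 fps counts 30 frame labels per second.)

05:52:17:04

634114 ÷ 30 = 21137 full seconds, remainder 4 frames.
21137 s = 5 h 52 min 17 s.
Timecode: 05:52:17:04.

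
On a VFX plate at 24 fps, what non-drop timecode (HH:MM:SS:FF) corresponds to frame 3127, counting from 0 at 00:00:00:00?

3127 ÷ 24 = 130 full seconds, remainder 7 frames.
130 s = 0 h 2 min 10 s.
Timecode: 00:02:10:07.

00:02:10:07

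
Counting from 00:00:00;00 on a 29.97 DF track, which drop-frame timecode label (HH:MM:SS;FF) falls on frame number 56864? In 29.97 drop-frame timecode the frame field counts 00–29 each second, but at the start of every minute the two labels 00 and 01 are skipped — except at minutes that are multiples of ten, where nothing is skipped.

Ten DF minutes hold 17982 frames, so frame 56864 lies in block 3 (frames 53946–71927) with 2918 frames into that block.
The block's first minute is 1800 frames and the rest 1798 each; 2918 frames reaches minute 1, so 3 × 18 + 1 × 2 = 56 labels have been skipped so far.
Adding those back, label number 56864 + 56 = 56920 at 30 labels/s is 1897 s + 10 f = 0 h 31 min 37 s frame 10, i.e. 00:31:37;10.

00:31:37;10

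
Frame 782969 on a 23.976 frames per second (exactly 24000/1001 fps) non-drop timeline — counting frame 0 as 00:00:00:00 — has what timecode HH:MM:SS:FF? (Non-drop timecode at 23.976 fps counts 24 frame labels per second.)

782969 ÷ 24 = 32623 full seconds, remainder 17 frames.
32623 s = 9 h 3 min 43 s.
Timecode: 09:03:43:17.

09:03:43:17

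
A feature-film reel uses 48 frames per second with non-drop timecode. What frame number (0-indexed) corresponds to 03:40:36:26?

Total seconds to the label: (3 × 3600 + 40 × 60 + 36) = 13236.
Frame index = 13236 × 48 + 26 = 635354.

635354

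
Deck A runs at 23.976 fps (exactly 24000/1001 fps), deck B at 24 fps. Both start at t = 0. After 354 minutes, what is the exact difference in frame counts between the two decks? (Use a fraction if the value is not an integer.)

509760/1001 frames

354 min = 21240 s.
A emits 24000/1001 × 21240 = 509760000/1001 frames; B emits 24 × 21240 = 509760.
Difference = 509760/1001 frames (≈ 509.2507); B is ahead of A.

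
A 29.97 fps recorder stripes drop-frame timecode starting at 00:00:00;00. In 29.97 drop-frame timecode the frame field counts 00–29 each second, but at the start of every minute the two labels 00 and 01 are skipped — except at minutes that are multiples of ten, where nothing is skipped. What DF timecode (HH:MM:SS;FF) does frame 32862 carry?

00:18:16;16

Ten DF minutes hold 17982 frames, so frame 32862 lies in block 1 (frames 17982–35963) with 14880 frames into that block.
The block's first minute is 1800 frames and the rest 1798 each; 14880 frames reaches minute 8, so 1 × 18 + 8 × 2 = 34 labels have been skipped so far.
Adding those back, label number 32862 + 34 = 32896 at 30 labels/s is 1096 s + 16 f = 0 h 18 min 16 s frame 16, i.e. 00:18:16;16.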